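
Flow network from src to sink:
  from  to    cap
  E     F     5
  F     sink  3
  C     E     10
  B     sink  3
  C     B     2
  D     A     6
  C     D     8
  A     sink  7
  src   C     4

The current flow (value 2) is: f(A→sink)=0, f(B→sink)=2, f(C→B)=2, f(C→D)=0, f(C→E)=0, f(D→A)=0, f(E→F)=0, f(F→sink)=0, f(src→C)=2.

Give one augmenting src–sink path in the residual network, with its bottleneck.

Residual along src→C→D→A→sink: src→C: 2, C→D: 8, D→A: 6, A→sink: 7.
Bottleneck = min = 2.

src→C→D→A→sink, bottleneck 2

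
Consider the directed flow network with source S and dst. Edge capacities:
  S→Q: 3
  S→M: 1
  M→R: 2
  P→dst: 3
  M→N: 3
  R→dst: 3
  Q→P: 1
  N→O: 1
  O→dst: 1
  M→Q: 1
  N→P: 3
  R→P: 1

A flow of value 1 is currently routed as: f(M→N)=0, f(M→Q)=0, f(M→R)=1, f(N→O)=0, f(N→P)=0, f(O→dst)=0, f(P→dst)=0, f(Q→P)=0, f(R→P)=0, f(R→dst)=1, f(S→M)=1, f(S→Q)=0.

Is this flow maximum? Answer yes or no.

No

Residual path S→Q→P→dst has bottleneck 1 > 0.
Pushing 1 along it raises the flow to 2, so the given flow is not maximum.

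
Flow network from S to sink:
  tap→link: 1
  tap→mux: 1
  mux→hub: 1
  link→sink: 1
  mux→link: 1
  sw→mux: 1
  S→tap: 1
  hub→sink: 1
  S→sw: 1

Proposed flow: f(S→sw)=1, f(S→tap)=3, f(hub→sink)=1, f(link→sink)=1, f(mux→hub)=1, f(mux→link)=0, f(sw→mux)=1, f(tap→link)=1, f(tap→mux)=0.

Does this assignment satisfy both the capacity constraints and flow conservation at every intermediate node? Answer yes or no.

Capacity violated on S→tap: flow 3 > capacity 1.

No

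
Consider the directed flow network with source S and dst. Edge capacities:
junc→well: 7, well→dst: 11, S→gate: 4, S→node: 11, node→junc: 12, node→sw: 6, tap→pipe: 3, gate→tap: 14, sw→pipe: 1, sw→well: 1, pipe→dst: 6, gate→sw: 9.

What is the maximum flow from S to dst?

12

Augment S→node→junc→well→dst: bottleneck 7. Total 7.
Augment S→node→sw→well→dst: bottleneck 1. Total 8.
Augment S→node→sw→pipe→dst: bottleneck 1. Total 9.
Augment S→gate→tap→pipe→dst: bottleneck 3. Total 12.
No augmenting path remains in the residual graph.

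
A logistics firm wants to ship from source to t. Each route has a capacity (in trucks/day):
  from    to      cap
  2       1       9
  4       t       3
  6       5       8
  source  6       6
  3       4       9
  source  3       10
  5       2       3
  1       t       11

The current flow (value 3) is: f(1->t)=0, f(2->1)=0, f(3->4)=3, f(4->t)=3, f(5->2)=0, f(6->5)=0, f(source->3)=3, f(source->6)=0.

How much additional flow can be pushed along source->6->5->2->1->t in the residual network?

Residual capacities along the path: source->6: 6, 6->5: 8, 5->2: 3, 2->1: 9, 1->t: 11.
Minimum is 3.

3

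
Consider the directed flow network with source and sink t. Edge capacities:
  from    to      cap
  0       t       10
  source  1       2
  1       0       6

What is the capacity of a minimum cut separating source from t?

Max flow = 2 (via 1 augmenting path).
In the residual at optimum, the set reachable from source is {source}.
Cut edges: source->1 (cap 2). Sum = 2.

2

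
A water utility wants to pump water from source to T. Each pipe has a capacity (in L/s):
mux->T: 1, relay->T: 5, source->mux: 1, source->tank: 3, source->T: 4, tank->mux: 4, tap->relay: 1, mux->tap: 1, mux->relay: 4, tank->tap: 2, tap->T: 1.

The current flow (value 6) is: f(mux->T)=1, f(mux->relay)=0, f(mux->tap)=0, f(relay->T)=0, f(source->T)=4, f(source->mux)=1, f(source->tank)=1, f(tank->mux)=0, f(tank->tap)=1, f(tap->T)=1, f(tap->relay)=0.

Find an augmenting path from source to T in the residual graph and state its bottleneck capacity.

Residual along source->tank->mux->relay->T: source->tank: 2, tank->mux: 4, mux->relay: 4, relay->T: 5.
Bottleneck = min = 2.

source->tank->mux->relay->T, bottleneck 2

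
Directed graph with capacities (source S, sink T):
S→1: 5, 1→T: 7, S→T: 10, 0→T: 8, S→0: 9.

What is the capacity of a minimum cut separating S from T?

Max flow = 23 (via 3 augmenting paths).
In the residual at optimum, the set reachable from S is {0, S}.
Cut edges: S→1 (cap 5), S→T (cap 10), 0→T (cap 8). Sum = 23.

23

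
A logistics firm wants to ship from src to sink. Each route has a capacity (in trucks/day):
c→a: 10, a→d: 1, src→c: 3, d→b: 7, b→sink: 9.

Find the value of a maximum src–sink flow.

1

Augment src→c→a→d→b→sink: bottleneck 1. Total 1.
No augmenting path remains in the residual graph.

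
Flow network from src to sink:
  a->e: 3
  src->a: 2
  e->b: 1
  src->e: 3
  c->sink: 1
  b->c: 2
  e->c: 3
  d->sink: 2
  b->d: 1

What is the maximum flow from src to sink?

Augment src->e->c->sink: bottleneck 1. Total 1.
Augment src->e->b->d->sink: bottleneck 1. Total 2.
No augmenting path remains in the residual graph.

2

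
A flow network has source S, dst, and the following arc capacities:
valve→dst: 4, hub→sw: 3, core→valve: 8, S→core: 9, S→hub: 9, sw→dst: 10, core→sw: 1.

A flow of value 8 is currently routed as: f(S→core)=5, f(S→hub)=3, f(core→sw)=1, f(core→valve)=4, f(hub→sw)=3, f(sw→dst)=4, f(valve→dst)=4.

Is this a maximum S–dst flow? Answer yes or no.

Residual reachable from S: {S, core, hub, valve}; dst is not reachable.
Saturated cut: core→sw, valve→dst, hub→sw with total capacity 8 = current flow value. Flow is maximum.

Yes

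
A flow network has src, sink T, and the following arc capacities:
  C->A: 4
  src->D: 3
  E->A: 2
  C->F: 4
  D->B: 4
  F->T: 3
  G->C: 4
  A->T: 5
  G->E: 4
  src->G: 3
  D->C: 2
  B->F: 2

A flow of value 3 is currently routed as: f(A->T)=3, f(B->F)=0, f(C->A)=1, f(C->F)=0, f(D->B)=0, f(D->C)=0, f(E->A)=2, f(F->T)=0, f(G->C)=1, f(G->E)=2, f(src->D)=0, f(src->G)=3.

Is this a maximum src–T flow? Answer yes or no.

No

Residual path src->D->C->A->T has bottleneck 2 > 0.
Pushing 2 along it raises the flow to 5, so the given flow is not maximum.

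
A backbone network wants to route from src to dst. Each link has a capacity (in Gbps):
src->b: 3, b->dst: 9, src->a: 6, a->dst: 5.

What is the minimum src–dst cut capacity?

Max flow = 8 (via 2 augmenting paths).
In the residual at optimum, the set reachable from src is {a, src}.
Cut edges: src->b (cap 3), a->dst (cap 5). Sum = 8.

8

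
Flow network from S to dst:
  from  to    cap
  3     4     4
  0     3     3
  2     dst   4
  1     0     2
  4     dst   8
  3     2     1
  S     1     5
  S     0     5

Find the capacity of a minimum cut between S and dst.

Max flow = 3 (via 1 augmenting path).
In the residual at optimum, the set reachable from S is {0, 1, S}.
Cut edges: 0→3 (cap 3). Sum = 3.

3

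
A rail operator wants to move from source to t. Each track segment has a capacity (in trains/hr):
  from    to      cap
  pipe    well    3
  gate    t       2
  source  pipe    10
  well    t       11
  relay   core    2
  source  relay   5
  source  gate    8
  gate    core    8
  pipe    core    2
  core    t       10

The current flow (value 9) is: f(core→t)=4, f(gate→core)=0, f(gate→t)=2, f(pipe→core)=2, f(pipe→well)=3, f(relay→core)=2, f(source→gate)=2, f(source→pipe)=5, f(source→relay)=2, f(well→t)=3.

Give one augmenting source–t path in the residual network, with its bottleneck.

source→gate→core→t, bottleneck 6

Residual along source→gate→core→t: source→gate: 6, gate→core: 8, core→t: 6.
Bottleneck = min = 6.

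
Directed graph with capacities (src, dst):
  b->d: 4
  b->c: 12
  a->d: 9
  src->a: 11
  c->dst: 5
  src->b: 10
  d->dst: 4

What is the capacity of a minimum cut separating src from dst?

Max flow = 9 (via 2 augmenting paths).
In the residual at optimum, the set reachable from src is {a, b, c, d, src}.
Cut edges: d->dst (cap 4), c->dst (cap 5). Sum = 9.

9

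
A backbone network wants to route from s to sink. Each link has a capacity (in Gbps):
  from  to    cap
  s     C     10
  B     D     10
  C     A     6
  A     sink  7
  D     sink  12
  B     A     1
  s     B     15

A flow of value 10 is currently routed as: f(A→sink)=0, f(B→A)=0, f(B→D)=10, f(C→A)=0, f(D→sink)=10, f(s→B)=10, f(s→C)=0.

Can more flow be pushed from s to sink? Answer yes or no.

Residual path s→B→A→sink has bottleneck 1 > 0.
Pushing 1 along it raises the flow to 11, so the given flow is not maximum.

Yes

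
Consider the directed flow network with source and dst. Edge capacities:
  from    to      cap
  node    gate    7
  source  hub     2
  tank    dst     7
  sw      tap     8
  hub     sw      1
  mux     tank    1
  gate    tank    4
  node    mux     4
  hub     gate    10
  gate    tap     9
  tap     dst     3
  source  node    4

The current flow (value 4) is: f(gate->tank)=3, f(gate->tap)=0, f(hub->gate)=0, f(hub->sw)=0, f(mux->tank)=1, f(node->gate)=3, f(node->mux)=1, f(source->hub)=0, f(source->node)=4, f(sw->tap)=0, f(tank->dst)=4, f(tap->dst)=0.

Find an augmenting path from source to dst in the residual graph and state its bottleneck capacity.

Residual along source->hub->gate->tank->dst: source->hub: 2, hub->gate: 10, gate->tank: 1, tank->dst: 3.
Bottleneck = min = 1.

source->hub->gate->tank->dst, bottleneck 1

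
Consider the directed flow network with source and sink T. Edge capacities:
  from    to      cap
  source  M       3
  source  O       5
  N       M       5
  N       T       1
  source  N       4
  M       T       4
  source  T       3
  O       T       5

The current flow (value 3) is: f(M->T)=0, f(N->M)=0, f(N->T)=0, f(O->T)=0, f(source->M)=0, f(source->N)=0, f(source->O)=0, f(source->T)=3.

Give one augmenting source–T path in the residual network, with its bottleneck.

source->N->T, bottleneck 1

Residual along source->N->T: source->N: 4, N->T: 1.
Bottleneck = min = 1.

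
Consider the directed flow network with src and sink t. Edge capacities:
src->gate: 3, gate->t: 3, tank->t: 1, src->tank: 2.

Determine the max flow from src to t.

Augment src->gate->t: bottleneck 3. Total 3.
Augment src->tank->t: bottleneck 1. Total 4.
No augmenting path remains in the residual graph.

4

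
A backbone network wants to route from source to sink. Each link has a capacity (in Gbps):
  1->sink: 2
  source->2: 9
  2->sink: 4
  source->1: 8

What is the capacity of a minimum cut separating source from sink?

6

Max flow = 6 (via 2 augmenting paths).
In the residual at optimum, the set reachable from source is {1, 2, source}.
Cut edges: 1->sink (cap 2), 2->sink (cap 4). Sum = 6.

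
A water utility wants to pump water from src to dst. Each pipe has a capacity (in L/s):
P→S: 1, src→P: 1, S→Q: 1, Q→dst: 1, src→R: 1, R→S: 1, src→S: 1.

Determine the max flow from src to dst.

1

Augment src→S→Q→dst: bottleneck 1. Total 1.
No augmenting path remains in the residual graph.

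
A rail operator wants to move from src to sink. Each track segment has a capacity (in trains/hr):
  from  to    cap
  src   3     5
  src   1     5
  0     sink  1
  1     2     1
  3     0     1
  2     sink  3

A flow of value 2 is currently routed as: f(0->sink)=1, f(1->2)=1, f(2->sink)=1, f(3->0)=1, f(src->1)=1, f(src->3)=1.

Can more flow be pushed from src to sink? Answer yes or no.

Residual reachable from src: {1, 3, src}; sink is not reachable.
Saturated cut: 3->0, 1->2 with total capacity 2 = current flow value. Flow is maximum.

No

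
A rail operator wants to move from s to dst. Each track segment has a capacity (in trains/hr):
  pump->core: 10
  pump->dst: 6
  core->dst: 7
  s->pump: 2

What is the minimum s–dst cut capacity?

Max flow = 2 (via 1 augmenting path).
In the residual at optimum, the set reachable from s is {s}.
Cut edges: s->pump (cap 2). Sum = 2.

2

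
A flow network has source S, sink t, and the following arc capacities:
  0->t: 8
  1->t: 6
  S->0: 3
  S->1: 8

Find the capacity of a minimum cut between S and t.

Max flow = 9 (via 2 augmenting paths).
In the residual at optimum, the set reachable from S is {1, S}.
Cut edges: S->0 (cap 3), 1->t (cap 6). Sum = 9.

9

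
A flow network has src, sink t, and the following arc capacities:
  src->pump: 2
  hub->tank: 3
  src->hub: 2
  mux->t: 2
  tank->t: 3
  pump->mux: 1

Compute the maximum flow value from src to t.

Augment src->hub->tank->t: bottleneck 2. Total 2.
Augment src->pump->mux->t: bottleneck 1. Total 3.
No augmenting path remains in the residual graph.

3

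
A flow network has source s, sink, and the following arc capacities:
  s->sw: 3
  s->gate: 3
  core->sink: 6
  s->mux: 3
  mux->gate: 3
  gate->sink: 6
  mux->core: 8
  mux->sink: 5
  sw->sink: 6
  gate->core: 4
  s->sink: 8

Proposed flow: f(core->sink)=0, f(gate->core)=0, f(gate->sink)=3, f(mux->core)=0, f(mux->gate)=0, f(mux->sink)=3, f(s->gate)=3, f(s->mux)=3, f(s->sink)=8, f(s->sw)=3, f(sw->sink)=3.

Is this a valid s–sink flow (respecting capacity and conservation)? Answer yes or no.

Yes

Every edge has 0 ≤ f(e) ≤ cap(e).
At each intermediate node, inflow equals outflow.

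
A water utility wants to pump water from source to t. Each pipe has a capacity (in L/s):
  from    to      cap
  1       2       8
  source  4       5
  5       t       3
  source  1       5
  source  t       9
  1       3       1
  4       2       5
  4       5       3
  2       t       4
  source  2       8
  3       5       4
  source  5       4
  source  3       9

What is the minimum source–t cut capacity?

Max flow = 16 (via 3 augmenting paths).
In the residual at optimum, the set reachable from source is {1, 2, 3, 4, 5, source}.
Cut edges: source→t (cap 9), 2→t (cap 4), 5→t (cap 3). Sum = 16.

16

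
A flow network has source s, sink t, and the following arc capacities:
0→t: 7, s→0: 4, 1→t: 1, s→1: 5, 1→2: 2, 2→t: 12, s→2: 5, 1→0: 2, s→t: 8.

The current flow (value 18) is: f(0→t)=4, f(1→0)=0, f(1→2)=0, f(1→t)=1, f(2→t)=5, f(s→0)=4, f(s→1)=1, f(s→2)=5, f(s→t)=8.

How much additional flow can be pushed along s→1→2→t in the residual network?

2

Residual capacities along the path: s→1: 4, 1→2: 2, 2→t: 7.
Minimum is 2.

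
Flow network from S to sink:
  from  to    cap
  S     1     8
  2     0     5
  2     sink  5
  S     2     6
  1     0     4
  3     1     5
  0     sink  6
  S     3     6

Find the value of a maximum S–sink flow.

10

Augment S->2->sink: bottleneck 5. Total 5.
Augment S->2->0->sink: bottleneck 1. Total 6.
Augment S->1->0->sink: bottleneck 4. Total 10.
No augmenting path remains in the residual graph.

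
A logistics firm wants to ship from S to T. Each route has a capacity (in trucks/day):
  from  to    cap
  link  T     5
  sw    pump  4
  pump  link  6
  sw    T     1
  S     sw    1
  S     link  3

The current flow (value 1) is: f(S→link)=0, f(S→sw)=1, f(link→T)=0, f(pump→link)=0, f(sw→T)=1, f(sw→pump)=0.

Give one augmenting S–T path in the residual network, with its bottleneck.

Residual along S→link→T: S→link: 3, link→T: 5.
Bottleneck = min = 3.

S→link→T, bottleneck 3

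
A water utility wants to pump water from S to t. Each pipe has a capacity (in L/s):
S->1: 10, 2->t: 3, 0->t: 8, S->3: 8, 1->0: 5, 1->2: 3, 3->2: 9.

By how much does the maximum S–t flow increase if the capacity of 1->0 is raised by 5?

3

Original max flow = 8.
After raising cap(1->0), augmenting paths through that edge carry 3 more units.
New max flow = 11. Increase = 3.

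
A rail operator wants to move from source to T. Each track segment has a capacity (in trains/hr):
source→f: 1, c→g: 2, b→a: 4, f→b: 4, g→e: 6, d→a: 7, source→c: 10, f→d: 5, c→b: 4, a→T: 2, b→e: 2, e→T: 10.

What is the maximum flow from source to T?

6

Augment source→f→d→a→T: bottleneck 1. Total 1.
Augment source→c→b→a→T: bottleneck 1. Total 2.
Augment source→c→b→e→T: bottleneck 2. Total 4.
Augment source→c→g→e→T: bottleneck 2. Total 6.
No augmenting path remains in the residual graph.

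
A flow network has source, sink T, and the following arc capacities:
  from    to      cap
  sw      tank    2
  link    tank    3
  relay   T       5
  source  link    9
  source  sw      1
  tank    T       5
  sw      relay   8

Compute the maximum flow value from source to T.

Augment source->link->tank->T: bottleneck 3. Total 3.
Augment source->sw->tank->T: bottleneck 1. Total 4.
No augmenting path remains in the residual graph.

4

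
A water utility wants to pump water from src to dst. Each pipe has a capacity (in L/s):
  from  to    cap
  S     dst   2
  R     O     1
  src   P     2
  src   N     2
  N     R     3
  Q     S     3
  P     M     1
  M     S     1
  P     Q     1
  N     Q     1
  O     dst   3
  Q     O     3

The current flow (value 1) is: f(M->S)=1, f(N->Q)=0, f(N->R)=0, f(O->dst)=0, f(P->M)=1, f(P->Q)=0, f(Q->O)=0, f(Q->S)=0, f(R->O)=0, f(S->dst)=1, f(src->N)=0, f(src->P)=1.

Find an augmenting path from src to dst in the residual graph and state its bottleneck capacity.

src->P->Q->S->dst, bottleneck 1

Residual along src->P->Q->S->dst: src->P: 1, P->Q: 1, Q->S: 3, S->dst: 1.
Bottleneck = min = 1.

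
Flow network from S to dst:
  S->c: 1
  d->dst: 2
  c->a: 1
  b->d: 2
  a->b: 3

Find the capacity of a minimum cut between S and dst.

1

Max flow = 1 (via 1 augmenting path).
In the residual at optimum, the set reachable from S is {S}.
Cut edges: S->c (cap 1). Sum = 1.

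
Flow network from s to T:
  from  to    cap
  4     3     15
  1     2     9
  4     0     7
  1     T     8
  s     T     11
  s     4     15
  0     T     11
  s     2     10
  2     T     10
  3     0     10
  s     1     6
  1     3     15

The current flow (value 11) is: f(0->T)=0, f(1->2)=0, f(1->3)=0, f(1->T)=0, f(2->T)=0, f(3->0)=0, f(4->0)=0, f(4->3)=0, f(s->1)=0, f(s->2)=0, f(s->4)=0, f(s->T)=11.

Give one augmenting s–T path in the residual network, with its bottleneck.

Residual along s->1->T: s->1: 6, 1->T: 8.
Bottleneck = min = 6.

s->1->T, bottleneck 6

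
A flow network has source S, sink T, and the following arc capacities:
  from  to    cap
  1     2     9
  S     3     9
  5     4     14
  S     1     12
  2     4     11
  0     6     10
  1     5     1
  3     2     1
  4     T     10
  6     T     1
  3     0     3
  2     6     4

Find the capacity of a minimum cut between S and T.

Max flow = 11 (via 3 augmenting paths).
In the residual at optimum, the set reachable from S is {0, 1, 2, 3, 4, 5, 6, S}.
Cut edges: 6→T (cap 1), 4→T (cap 10). Sum = 11.

11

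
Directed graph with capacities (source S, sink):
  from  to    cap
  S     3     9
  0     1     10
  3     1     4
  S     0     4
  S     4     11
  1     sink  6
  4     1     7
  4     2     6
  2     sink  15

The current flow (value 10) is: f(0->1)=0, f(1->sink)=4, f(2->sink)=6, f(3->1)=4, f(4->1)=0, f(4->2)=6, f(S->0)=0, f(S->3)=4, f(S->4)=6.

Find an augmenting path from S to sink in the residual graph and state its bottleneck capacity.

Residual along S->4->1->sink: S->4: 5, 4->1: 7, 1->sink: 2.
Bottleneck = min = 2.

S->4->1->sink, bottleneck 2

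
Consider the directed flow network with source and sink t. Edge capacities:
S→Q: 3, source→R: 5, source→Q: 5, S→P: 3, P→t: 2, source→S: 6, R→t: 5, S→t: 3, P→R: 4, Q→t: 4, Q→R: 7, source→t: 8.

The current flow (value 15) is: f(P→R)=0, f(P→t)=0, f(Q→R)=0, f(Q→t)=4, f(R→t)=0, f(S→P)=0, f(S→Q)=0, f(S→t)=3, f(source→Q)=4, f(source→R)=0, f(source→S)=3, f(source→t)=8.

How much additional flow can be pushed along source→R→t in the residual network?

Residual capacities along the path: source→R: 5, R→t: 5.
Minimum is 5.

5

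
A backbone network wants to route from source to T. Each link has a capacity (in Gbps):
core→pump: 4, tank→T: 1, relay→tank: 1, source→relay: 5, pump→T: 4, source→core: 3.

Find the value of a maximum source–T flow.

4

Augment source→core→pump→T: bottleneck 3. Total 3.
Augment source→relay→tank→T: bottleneck 1. Total 4.
No augmenting path remains in the residual graph.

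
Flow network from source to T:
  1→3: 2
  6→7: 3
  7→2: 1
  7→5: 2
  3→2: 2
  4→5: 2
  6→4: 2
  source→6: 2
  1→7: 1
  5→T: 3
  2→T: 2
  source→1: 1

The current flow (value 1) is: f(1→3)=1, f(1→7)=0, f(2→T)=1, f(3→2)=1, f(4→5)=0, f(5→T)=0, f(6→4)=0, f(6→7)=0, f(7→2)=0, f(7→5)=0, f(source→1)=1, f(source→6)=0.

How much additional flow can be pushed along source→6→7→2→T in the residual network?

1

Residual capacities along the path: source→6: 2, 6→7: 3, 7→2: 1, 2→T: 1.
Minimum is 1.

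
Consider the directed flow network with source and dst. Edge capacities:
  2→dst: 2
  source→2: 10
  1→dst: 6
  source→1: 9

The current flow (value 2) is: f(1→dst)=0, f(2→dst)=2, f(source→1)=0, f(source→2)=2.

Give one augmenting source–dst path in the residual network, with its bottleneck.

source→1→dst, bottleneck 6

Residual along source→1→dst: source→1: 9, 1→dst: 6.
Bottleneck = min = 6.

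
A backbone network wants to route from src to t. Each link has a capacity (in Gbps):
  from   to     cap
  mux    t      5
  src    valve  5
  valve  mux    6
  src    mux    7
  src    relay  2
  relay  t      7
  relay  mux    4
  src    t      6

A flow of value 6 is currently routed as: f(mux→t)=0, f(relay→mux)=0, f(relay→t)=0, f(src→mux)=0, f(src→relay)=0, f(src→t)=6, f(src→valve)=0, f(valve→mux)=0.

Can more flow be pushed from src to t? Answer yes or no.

Residual path src→relay→t has bottleneck 2 > 0.
Pushing 2 along it raises the flow to 8, so the given flow is not maximum.

Yes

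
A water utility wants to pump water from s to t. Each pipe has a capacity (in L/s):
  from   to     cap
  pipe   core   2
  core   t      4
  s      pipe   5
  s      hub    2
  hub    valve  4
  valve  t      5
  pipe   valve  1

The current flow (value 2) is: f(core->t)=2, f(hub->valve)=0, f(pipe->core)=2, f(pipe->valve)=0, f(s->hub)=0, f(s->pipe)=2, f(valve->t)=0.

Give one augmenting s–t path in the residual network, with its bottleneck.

s->pipe->valve->t, bottleneck 1

Residual along s->pipe->valve->t: s->pipe: 3, pipe->valve: 1, valve->t: 5.
Bottleneck = min = 1.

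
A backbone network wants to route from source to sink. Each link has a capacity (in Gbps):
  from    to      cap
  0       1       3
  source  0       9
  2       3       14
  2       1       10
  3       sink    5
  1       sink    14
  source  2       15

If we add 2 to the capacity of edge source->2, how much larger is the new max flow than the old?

0

Original max flow = 18.
Even with extra capacity on source->2, another cut of capacity 18 remains binding.
New max flow = 18. Increase = 0.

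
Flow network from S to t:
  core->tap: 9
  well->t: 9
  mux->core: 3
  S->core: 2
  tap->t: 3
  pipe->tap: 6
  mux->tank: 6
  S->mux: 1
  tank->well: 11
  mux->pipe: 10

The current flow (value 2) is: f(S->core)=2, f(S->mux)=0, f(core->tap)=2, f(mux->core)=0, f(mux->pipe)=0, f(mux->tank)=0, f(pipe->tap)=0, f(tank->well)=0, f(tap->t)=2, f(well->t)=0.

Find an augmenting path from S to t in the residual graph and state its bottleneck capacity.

Residual along S->mux->tank->well->t: S->mux: 1, mux->tank: 6, tank->well: 11, well->t: 9.
Bottleneck = min = 1.

S->mux->tank->well->t, bottleneck 1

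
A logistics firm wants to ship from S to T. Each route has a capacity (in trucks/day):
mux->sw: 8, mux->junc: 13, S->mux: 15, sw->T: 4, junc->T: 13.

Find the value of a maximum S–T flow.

15

Augment S->mux->sw->T: bottleneck 4. Total 4.
Augment S->mux->junc->T: bottleneck 11. Total 15.
No augmenting path remains in the residual graph.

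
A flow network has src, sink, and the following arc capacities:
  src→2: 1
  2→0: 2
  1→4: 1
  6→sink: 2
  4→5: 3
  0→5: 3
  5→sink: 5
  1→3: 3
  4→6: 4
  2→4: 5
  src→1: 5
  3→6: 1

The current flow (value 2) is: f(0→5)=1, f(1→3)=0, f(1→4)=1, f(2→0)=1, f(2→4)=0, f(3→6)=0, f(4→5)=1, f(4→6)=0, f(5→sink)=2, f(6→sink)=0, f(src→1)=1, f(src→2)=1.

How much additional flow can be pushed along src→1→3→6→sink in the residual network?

1

Residual capacities along the path: src→1: 4, 1→3: 3, 3→6: 1, 6→sink: 2.
Minimum is 1.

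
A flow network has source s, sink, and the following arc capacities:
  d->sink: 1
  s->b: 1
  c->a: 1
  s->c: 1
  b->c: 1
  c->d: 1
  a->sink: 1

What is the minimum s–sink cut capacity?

2

Max flow = 2 (via 2 augmenting paths).
In the residual at optimum, the set reachable from s is {s}.
Cut edges: s->b (cap 1), s->c (cap 1). Sum = 2.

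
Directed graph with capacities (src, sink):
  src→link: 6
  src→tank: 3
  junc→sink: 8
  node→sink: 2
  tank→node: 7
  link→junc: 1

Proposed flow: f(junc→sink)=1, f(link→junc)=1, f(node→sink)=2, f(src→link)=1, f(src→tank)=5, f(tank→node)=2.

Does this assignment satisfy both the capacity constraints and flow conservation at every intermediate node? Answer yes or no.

No

Capacity violated on src→tank: flow 5 > capacity 3.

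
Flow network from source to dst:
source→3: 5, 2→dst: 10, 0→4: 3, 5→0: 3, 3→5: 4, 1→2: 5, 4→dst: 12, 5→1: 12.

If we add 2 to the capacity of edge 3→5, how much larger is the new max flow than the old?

1

Original max flow = 4.
After raising cap(3→5), augmenting paths through that edge carry 1 more unit.
New max flow = 5. Increase = 1.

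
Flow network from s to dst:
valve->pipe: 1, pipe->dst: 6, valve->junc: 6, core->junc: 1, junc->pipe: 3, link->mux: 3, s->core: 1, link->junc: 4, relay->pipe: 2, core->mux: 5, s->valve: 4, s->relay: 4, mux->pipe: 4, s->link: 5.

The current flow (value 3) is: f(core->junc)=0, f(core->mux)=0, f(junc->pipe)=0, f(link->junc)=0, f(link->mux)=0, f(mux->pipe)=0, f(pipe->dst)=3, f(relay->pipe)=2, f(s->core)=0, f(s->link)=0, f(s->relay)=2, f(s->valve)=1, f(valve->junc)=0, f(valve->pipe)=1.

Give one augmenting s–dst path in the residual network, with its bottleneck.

Residual along s->core->junc->pipe->dst: s->core: 1, core->junc: 1, junc->pipe: 3, pipe->dst: 3.
Bottleneck = min = 1.

s->core->junc->pipe->dst, bottleneck 1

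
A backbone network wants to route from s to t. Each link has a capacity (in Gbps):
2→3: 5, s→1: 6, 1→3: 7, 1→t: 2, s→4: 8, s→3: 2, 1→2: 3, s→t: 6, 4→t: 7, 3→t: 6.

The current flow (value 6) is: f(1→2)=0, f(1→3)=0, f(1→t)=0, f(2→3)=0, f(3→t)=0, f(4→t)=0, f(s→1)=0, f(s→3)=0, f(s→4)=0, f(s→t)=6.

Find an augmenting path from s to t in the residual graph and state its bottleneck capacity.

Residual along s→1→t: s→1: 6, 1→t: 2.
Bottleneck = min = 2.

s→1→t, bottleneck 2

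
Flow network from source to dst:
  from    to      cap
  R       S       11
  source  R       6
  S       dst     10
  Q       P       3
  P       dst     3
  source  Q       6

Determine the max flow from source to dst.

Augment source->Q->P->dst: bottleneck 3. Total 3.
Augment source->R->S->dst: bottleneck 6. Total 9.
No augmenting path remains in the residual graph.

9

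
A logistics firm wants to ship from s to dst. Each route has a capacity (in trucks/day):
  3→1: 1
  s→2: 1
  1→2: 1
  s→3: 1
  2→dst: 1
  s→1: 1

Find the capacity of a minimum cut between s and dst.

1

Max flow = 1 (via 1 augmenting path).
In the residual at optimum, the set reachable from s is {1, 2, 3, s}.
Cut edges: 2→dst (cap 1). Sum = 1.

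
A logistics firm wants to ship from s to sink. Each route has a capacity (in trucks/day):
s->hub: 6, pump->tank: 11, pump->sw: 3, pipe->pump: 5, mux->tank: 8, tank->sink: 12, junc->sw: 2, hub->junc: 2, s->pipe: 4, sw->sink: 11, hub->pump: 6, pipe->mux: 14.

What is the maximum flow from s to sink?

Augment s->hub->junc->sw->sink: bottleneck 2. Total 2.
Augment s->hub->pump->sw->sink: bottleneck 3. Total 5.
Augment s->hub->pump->tank->sink: bottleneck 1. Total 6.
Augment s->pipe->pump->tank->sink: bottleneck 4. Total 10.
No augmenting path remains in the residual graph.

10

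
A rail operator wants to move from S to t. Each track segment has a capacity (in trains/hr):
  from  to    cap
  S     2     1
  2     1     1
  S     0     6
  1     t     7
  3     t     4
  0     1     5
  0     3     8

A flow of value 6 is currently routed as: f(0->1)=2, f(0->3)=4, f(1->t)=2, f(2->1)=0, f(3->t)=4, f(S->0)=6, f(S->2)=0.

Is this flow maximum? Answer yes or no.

No

Residual path S->2->1->t has bottleneck 1 > 0.
Pushing 1 along it raises the flow to 7, so the given flow is not maximum.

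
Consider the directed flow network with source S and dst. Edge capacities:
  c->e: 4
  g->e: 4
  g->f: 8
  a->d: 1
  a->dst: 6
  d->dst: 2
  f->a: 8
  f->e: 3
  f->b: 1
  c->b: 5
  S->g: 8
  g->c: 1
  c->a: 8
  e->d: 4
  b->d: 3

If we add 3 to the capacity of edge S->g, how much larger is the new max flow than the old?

Original max flow = 8.
Even with extra capacity on S->g, another cut of capacity 8 remains binding.
New max flow = 8. Increase = 0.

0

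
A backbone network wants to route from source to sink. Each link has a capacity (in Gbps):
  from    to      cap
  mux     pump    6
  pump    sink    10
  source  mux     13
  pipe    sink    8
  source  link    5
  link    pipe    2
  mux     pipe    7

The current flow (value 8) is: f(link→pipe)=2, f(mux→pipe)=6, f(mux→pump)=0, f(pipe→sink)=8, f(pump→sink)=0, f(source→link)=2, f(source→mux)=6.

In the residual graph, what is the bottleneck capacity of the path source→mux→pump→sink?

6

Residual capacities along the path: source→mux: 7, mux→pump: 6, pump→sink: 10.
Minimum is 6.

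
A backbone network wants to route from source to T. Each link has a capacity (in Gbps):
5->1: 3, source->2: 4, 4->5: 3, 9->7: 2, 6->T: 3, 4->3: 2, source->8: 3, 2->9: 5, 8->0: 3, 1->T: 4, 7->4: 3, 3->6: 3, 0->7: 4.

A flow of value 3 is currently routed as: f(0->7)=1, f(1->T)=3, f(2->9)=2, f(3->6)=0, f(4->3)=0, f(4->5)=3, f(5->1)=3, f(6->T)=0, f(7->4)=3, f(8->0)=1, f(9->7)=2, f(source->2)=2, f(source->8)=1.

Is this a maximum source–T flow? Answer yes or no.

Residual reachable from source: {0, 2, 7, 8, 9, source}; T is not reachable.
Saturated cut: 7->4 with total capacity 3 = current flow value. Flow is maximum.

Yes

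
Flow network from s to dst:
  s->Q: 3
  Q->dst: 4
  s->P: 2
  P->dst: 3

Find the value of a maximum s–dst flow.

Augment s->P->dst: bottleneck 2. Total 2.
Augment s->Q->dst: bottleneck 3. Total 5.
No augmenting path remains in the residual graph.

5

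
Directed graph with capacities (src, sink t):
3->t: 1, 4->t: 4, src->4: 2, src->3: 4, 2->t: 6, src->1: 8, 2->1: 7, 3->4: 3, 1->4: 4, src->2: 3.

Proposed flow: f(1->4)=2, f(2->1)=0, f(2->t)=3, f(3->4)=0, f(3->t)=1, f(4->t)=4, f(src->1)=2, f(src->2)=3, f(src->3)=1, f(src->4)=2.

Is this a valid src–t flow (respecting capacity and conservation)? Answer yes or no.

Every edge has 0 ≤ f(e) ≤ cap(e).
At each intermediate node, inflow equals outflow.

Yes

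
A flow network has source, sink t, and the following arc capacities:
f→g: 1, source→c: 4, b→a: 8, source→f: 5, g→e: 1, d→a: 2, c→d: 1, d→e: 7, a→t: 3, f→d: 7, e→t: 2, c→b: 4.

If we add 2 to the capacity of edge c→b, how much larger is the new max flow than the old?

Original max flow = 5.
Edge c→b does not cross the min cut (source side {a, b, c, d, e, f, g, source}), so extra capacity there cannot help.
New max flow = 5. Increase = 0.

0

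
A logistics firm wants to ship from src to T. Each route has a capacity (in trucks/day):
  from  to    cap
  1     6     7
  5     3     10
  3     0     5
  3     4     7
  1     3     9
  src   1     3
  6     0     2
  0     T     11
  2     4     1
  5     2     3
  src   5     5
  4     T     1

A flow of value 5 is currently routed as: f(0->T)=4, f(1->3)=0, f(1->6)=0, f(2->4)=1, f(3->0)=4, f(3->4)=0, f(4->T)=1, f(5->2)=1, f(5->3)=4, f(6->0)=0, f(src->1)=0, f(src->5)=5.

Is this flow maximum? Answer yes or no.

Residual path src->1->3->0->T has bottleneck 1 > 0.
Pushing 1 along it raises the flow to 6, so the given flow is not maximum.

No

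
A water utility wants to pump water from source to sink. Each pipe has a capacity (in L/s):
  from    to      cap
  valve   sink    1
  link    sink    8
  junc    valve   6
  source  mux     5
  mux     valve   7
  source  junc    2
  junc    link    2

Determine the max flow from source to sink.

Augment source->junc->link->sink: bottleneck 2. Total 2.
Augment source->mux->valve->sink: bottleneck 1. Total 3.
No augmenting path remains in the residual graph.

3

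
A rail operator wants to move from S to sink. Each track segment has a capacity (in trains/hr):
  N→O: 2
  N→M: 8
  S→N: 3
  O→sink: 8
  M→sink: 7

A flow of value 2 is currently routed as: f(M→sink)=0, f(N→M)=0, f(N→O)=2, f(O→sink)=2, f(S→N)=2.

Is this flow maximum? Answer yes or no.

Residual path S→N→M→sink has bottleneck 1 > 0.
Pushing 1 along it raises the flow to 3, so the given flow is not maximum.

No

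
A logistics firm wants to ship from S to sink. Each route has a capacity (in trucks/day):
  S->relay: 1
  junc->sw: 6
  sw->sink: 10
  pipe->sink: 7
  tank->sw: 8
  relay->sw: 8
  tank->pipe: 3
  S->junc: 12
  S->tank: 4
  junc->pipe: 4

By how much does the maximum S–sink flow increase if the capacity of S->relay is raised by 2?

2

Original max flow = 15.
After raising cap(S->relay), augmenting paths through that edge carry 2 more units.
New max flow = 17. Increase = 2.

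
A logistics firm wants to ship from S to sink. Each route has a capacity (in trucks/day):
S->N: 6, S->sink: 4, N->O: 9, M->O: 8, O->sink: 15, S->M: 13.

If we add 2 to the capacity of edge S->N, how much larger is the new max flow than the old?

1

Original max flow = 18.
After raising cap(S->N), augmenting paths through that edge carry 1 more unit.
New max flow = 19. Increase = 1.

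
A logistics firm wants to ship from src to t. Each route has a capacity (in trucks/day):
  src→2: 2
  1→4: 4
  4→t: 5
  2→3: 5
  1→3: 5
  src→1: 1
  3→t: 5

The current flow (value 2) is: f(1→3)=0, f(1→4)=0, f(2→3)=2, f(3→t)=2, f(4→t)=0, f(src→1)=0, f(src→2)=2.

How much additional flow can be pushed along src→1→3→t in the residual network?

Residual capacities along the path: src→1: 1, 1→3: 5, 3→t: 3.
Minimum is 1.

1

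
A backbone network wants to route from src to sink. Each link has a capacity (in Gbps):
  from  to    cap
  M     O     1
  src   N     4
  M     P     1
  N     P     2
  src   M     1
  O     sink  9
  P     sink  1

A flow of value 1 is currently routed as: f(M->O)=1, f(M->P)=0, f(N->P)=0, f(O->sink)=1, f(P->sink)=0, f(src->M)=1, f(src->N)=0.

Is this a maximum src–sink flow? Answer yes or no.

Residual path src->N->P->sink has bottleneck 1 > 0.
Pushing 1 along it raises the flow to 2, so the given flow is not maximum.

No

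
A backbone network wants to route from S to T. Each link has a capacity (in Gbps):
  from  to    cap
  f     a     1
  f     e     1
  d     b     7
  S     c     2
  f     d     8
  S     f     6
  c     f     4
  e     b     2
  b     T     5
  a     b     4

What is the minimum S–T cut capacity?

Max flow = 5 (via 2 augmenting paths).
In the residual at optimum, the set reachable from S is {S, a, b, c, d, e, f}.
Cut edges: b->T (cap 5). Sum = 5.

5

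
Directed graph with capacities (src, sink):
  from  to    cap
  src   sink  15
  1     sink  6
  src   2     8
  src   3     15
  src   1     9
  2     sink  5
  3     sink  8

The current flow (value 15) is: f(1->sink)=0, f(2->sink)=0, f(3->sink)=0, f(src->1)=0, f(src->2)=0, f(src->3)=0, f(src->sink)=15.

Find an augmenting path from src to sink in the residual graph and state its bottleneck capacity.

Residual along src->3->sink: src->3: 15, 3->sink: 8.
Bottleneck = min = 8.

src->3->sink, bottleneck 8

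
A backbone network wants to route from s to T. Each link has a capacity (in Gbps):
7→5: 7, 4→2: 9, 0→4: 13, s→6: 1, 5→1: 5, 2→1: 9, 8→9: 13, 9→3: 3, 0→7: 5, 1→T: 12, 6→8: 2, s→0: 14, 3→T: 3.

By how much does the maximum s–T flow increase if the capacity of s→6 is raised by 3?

1

Original max flow = 13.
After raising cap(s→6), augmenting paths through that edge carry 1 more unit.
New max flow = 14. Increase = 1.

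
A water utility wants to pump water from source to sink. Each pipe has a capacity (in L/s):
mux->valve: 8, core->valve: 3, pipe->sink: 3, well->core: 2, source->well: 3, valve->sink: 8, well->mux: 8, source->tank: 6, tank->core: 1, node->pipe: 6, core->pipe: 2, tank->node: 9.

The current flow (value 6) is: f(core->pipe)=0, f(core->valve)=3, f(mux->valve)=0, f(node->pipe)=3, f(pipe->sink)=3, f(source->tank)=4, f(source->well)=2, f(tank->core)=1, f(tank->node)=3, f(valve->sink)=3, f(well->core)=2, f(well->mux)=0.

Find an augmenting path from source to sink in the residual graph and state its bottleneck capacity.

Residual along source->well->mux->valve->sink: source->well: 1, well->mux: 8, mux->valve: 8, valve->sink: 5.
Bottleneck = min = 1.

source->well->mux->valve->sink, bottleneck 1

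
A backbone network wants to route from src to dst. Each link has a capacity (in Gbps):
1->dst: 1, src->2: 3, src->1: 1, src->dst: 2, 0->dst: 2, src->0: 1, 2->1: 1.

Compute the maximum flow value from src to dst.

Augment src->dst: bottleneck 2. Total 2.
Augment src->1->dst: bottleneck 1. Total 3.
Augment src->0->dst: bottleneck 1. Total 4.
No augmenting path remains in the residual graph.

4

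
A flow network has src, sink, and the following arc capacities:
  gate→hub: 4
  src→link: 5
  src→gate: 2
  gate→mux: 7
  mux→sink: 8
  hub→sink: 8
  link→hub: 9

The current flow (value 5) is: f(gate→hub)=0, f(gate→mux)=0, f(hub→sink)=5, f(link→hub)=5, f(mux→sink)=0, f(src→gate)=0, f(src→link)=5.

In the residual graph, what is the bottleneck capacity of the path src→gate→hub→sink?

Residual capacities along the path: src→gate: 2, gate→hub: 4, hub→sink: 3.
Minimum is 2.

2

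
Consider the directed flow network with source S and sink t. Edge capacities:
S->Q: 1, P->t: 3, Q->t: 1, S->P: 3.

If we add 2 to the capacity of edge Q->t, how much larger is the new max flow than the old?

0

Original max flow = 4.
Edge Q->t does not cross the min cut (source side {S}), so extra capacity there cannot help.
New max flow = 4. Increase = 0.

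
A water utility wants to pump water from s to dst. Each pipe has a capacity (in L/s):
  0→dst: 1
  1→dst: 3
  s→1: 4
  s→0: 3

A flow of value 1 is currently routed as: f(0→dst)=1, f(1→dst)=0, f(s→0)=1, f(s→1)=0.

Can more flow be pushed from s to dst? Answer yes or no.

Residual path s→1→dst has bottleneck 3 > 0.
Pushing 3 along it raises the flow to 4, so the given flow is not maximum.

Yes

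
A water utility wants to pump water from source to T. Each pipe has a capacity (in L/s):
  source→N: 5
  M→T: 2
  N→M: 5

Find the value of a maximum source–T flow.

Augment source→N→M→T: bottleneck 2. Total 2.
No augmenting path remains in the residual graph.

2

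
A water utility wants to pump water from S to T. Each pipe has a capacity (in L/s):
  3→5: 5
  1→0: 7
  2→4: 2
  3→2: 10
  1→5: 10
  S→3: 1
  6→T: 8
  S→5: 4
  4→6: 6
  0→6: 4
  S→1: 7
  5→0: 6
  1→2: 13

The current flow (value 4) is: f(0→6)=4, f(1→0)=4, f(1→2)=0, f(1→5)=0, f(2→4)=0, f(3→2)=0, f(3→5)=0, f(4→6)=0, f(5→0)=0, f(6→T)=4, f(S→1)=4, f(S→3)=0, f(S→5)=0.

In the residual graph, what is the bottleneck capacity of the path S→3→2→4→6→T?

1

Residual capacities along the path: S→3: 1, 3→2: 10, 2→4: 2, 4→6: 6, 6→T: 4.
Minimum is 1.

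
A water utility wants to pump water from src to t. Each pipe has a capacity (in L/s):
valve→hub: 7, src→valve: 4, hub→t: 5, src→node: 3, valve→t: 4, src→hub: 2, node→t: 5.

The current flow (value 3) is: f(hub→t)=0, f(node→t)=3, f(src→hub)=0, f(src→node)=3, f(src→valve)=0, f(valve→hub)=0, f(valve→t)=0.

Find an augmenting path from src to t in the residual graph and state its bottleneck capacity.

src→valve→t, bottleneck 4

Residual along src→valve→t: src→valve: 4, valve→t: 4.
Bottleneck = min = 4.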